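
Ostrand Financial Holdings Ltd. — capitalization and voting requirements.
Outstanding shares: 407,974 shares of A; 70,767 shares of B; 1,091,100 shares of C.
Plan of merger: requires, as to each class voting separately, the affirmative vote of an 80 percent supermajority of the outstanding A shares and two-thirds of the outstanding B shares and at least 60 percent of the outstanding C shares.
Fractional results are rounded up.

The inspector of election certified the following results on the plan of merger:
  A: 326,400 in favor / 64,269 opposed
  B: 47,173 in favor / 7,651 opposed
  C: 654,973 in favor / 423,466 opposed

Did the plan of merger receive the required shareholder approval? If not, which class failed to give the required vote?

Not approved — the B shares did not give the required vote.

A: 4/5 of 407974 = 326379.20, rounded up to 326380; 326,380 required, 326,400 in favor — approved.
B: 2/3 of 70767 = 47178; 47,178 required, 47,173 in favor — not approved.
C: 3/5 of 1091100 = 654660; 654,660 required, 654,973 in favor — approved.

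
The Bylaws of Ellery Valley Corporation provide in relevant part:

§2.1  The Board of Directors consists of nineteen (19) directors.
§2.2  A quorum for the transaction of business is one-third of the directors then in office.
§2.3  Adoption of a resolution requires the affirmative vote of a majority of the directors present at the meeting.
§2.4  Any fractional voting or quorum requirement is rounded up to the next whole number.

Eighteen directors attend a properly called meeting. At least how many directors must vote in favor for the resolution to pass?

The resolution requires a majority of the directors present (18).
A majority of 18 is 10.

10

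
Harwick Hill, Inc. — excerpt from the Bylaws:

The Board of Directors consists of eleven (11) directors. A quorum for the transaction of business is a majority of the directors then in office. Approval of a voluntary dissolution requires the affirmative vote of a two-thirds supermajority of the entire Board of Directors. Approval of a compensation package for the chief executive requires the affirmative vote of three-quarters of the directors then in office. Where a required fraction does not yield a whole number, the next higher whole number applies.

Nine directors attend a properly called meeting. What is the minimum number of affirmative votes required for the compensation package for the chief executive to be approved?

9

The compensation package for the chief executive requires three-fourths of the directors then in office (11).
3/4 of 11 = 8.25, rounded up to 9.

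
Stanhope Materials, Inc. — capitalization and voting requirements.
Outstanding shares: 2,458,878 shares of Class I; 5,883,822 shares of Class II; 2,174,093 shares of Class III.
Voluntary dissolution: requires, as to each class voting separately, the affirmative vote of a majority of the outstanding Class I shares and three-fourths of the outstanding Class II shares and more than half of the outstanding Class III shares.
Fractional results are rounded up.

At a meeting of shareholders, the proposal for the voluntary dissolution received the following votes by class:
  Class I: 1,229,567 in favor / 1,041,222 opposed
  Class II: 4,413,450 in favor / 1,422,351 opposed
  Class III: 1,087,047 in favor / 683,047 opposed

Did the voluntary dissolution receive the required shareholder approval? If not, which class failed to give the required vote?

Class I: a majority of 2458878 is 1229440; 1,229,440 required, 1,229,567 in favor — approved.
Class II: 3/4 of 5883822 = 4412866.50, rounded up to 4412867; 4,412,867 required, 4,413,450 in favor — approved.
Class III: a majority of 2174093 is 1087047; 1,087,047 required, 1,087,047 in favor — approved.

Approved — every class gave the required vote.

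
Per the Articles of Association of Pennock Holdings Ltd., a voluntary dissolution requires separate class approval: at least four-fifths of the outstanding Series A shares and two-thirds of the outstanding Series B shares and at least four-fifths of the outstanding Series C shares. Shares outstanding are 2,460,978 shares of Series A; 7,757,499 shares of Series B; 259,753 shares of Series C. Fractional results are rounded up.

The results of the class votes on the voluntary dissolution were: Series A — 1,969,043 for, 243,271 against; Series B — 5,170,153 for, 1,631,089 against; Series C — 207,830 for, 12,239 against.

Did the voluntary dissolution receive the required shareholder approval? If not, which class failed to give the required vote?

Not approved — the Series B shares did not give the required vote.

Series A: 4/5 of 2460978 = 1968782.40, rounded up to 1968783; 1,968,783 required, 1,969,043 in favor — approved.
Series B: 2/3 of 7757499 = 5171666; 5,171,666 required, 5,170,153 in favor — not approved.
Series C: 4/5 of 259753 = 207802.40, rounded up to 207803; 207,803 required, 207,830 in favor — approved.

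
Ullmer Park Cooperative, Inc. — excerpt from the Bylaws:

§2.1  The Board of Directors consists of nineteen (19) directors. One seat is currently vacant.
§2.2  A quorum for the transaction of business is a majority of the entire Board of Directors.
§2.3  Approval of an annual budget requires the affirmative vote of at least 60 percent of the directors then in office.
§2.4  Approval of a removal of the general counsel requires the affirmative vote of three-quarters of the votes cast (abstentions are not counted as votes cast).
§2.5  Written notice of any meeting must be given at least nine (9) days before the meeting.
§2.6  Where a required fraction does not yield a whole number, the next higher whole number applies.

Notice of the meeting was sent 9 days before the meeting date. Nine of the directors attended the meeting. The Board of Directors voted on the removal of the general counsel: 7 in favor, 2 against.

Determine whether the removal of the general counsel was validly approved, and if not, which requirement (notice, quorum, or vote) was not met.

Invalid — quorum requirement not satisfied.

Notice: 9 days given; 9 required (9 ≥ 9). Satisfied.
Quorum: 9 present; quorum is 10. Not satisfied.
Vote: the removal of the general counsel requires three-fourths of the votes cast (9). 3/4 of 9 = 6.75, rounded up to 7, so 7 affirmative votes are needed; 7 voted in favor. Satisfied. (Moot — without a quorum no business can be validly transacted.)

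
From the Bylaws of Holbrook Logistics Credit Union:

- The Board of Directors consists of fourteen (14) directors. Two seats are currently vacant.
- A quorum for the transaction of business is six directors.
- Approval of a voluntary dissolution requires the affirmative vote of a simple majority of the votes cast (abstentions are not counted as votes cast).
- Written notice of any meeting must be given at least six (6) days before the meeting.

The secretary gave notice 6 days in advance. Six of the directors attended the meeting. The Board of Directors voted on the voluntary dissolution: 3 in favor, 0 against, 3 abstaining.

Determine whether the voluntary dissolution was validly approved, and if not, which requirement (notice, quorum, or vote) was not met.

Valid — all requirements satisfied.

Notice: 6 days given; 6 required (6 ≥ 6). Satisfied.
Quorum: 6 present; quorum is 6. Satisfied.
Vote: the voluntary dissolution requires a majority of the votes cast (6 present − 3 abstaining = 3). A majority of 3 is 2, so 2 affirmative votes are needed; 3 voted in favor. Satisfied.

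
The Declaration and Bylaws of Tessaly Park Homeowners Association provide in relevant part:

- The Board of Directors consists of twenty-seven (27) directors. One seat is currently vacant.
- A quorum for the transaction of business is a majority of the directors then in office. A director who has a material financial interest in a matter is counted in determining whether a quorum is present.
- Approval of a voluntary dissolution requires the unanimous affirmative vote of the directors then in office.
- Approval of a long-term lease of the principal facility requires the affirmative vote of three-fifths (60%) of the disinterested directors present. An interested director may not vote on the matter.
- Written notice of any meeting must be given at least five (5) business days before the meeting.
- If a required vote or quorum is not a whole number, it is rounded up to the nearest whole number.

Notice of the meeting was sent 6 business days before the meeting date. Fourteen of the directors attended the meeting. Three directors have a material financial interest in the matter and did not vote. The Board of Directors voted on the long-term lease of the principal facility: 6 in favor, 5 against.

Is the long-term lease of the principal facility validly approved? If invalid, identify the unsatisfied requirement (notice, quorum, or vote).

Notice: 6 business days given; 5 required (6 ≥ 5). Satisfied.
Quorum: 14 present (interested directors count toward quorum); quorum is 14. Satisfied.
Vote: the long-term lease of the principal facility requires three-fifths of the disinterested directors present (14 − 3 = 11). 3/5 of 11 = 6.60, rounded up to 7, so 7 affirmative votes are needed; 6 voted in favor. Not satisfied.

Invalid — vote requirement not satisfied.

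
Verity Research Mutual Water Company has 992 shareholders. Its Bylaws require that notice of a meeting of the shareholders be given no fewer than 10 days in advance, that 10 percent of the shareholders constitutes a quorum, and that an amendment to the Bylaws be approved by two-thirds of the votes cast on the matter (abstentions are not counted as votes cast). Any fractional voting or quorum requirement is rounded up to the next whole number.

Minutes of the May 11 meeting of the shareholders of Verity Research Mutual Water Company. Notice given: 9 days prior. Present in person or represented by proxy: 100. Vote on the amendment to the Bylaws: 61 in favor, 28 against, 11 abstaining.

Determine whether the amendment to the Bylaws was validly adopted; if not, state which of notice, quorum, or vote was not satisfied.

Notice: 9 days given; 10 required. Not satisfied.
Quorum: 10% of 992 = 99.20, rounded up to 100; 100 present. Satisfied.
Vote: requires two-thirds of the votes cast (100 − 11 abstaining = 89); 2/3 of 89 = 59.33, rounded up to 60, so 60 needed; 61 in favor. Satisfied.

Invalid — notice requirement not satisfied.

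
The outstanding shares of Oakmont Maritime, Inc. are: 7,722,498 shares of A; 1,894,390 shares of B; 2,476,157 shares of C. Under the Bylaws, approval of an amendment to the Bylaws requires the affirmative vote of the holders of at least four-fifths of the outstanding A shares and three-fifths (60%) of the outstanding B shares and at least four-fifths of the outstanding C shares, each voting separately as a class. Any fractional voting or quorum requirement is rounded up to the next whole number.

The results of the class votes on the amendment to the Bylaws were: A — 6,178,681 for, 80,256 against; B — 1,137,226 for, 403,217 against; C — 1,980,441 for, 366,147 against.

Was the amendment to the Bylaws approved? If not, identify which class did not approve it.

Not approved — the C shares did not give the required vote.

A: 4/5 of 7722498 = 6177998.40, rounded up to 6177999; 6,177,999 required, 6,178,681 in favor — approved.
B: 3/5 of 1894390 = 1136634; 1,136,634 required, 1,137,226 in favor — approved.
C: 4/5 of 2476157 = 1980925.60, rounded up to 1980926; 1,980,926 required, 1,980,441 in favor — not approved.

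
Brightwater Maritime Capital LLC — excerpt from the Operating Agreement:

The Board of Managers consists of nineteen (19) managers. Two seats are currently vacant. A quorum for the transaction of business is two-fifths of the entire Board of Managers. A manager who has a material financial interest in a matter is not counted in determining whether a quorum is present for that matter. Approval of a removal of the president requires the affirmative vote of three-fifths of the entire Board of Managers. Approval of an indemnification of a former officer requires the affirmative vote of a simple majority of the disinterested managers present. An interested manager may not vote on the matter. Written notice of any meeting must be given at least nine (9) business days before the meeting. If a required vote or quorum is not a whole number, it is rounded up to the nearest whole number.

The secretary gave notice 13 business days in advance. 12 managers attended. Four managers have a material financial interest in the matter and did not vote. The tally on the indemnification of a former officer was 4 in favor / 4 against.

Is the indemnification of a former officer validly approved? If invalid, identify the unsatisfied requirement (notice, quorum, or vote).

Notice: 13 business days given; 9 required (13 ≥ 9). Satisfied.
Quorum: 12 present, but the 4 interested managers do not count, leaving 8. Quorum is 8. Satisfied.
Vote: the indemnification of a former officer requires a majority of the disinterested managers present (12 − 4 = 8). A majority of 8 is 5, so 5 affirmative votes are needed; 4 voted in favor. Not satisfied.

Invalid — vote requirement not satisfied.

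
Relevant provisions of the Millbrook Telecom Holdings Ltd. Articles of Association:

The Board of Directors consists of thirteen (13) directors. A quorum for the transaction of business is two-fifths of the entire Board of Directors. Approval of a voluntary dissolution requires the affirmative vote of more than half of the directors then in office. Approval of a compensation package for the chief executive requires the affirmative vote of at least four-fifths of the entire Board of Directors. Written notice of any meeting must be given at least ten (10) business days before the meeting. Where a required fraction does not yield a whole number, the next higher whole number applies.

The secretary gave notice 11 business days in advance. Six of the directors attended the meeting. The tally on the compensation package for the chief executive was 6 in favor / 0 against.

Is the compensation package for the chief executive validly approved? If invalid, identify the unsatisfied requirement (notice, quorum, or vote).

Invalid — vote requirement not satisfied.

Notice: 11 business days given; 10 required (11 ≥ 10). Satisfied.
Quorum: 6 present; quorum is 6. Satisfied.
Vote: the compensation package for the chief executive requires four-fifths of the entire Board of Directors (13). 4/5 of 13 = 10.40, rounded up to 11, so 11 affirmative votes are needed; 6 voted in favor. Not satisfied.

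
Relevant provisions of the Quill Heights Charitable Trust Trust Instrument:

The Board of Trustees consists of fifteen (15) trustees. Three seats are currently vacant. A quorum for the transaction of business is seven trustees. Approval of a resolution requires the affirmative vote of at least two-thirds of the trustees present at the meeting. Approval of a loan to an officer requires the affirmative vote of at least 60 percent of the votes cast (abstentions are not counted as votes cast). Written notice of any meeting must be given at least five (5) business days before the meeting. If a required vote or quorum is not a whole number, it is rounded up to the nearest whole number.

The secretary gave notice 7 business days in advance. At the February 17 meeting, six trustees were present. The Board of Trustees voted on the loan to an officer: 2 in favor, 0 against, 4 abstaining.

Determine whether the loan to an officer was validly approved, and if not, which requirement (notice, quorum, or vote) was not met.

Invalid — quorum requirement not satisfied.

Notice: 7 business days given; 5 required (7 ≥ 5). Satisfied.
Quorum: 6 present; quorum is 7. Not satisfied.
Vote: the loan to an officer requires three-fifths of the votes cast (6 present − 4 abstaining = 2). 3/5 of 2 = 1.20, rounded up to 2, so 2 affirmative votes are needed; 2 voted in favor. Satisfied. (Moot — without a quorum no business can be validly transacted.)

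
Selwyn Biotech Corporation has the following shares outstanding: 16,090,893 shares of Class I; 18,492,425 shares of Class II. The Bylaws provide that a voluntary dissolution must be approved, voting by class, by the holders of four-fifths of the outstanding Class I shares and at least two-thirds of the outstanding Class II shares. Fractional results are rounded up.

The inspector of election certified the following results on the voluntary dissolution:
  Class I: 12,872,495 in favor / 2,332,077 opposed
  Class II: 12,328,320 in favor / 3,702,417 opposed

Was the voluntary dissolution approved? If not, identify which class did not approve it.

Class I: 4/5 of 16090893 = 12872714.40, rounded up to 12872715; 12,872,715 required, 12,872,495 in favor — not approved.
Class II: 2/3 of 18492425 = 12328283.33, rounded up to 12328284; 12,328,284 required, 12,328,320 in favor — approved.

Not approved — the Class I shares did not give the required vote.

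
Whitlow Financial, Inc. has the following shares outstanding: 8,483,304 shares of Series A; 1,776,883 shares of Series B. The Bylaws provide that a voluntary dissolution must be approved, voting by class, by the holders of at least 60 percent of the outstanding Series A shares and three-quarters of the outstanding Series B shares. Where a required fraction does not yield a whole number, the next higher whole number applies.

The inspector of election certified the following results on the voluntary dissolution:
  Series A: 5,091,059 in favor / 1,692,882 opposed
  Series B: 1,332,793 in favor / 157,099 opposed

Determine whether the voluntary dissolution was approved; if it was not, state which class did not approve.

Series A: 3/5 of 8483304 = 5089982.40, rounded up to 5089983; 5,089,983 required, 5,091,059 in favor — approved.
Series B: 3/4 of 1776883 = 1332662.25, rounded up to 1332663; 1,332,663 required, 1,332,793 in favor — approved.

Approved — every class gave the required vote.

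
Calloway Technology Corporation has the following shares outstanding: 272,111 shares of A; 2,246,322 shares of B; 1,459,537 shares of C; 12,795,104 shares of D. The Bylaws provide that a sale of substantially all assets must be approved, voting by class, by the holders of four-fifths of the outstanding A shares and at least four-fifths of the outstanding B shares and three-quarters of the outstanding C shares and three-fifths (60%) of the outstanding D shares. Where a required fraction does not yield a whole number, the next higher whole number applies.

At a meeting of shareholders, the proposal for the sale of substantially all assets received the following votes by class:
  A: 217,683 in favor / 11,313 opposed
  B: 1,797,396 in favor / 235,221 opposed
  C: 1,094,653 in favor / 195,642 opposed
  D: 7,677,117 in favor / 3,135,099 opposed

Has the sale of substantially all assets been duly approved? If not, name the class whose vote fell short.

Not approved — the A shares did not give the required vote.

A: 4/5 of 272111 = 217688.80, rounded up to 217689; 217,689 required, 217,683 in favor — not approved.
B: 4/5 of 2246322 = 1797057.60, rounded up to 1797058; 1,797,058 required, 1,797,396 in favor — approved.
C: 3/4 of 1459537 = 1094652.75, rounded up to 1094653; 1,094,653 required, 1,094,653 in favor — approved.
D: 3/5 of 12795104 = 7677062.40, rounded up to 7677063; 7,677,063 required, 7,677,117 in favor — approved.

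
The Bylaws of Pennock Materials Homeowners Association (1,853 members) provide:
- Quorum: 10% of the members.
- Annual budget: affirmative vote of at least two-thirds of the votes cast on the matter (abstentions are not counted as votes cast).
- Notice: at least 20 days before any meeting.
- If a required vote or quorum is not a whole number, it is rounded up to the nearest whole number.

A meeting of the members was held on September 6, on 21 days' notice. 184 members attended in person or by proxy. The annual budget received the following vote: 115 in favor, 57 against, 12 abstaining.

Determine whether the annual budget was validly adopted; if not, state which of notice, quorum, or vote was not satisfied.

Invalid — quorum requirement not satisfied.

Notice: 21 days given; 20 required. Satisfied.
Quorum: 10% of 1,853 = 185.30, rounded up to 186; 184 present. Not satisfied.
Vote: requires two-thirds of the votes cast (184 − 12 abstaining = 172); 2/3 of 172 = 114.67, rounded up to 115, so 115 needed; 115 in favor. Satisfied.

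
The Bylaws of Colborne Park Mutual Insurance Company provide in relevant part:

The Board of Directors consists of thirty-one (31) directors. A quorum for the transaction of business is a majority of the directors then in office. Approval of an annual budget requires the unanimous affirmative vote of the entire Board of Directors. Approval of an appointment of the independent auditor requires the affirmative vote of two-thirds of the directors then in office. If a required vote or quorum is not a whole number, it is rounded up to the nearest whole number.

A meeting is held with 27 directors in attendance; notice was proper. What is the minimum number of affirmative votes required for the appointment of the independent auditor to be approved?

The appointment of the independent auditor requires two-thirds of the directors then in office (31).
2/3 of 31 = 20.67, rounded up to 21.

21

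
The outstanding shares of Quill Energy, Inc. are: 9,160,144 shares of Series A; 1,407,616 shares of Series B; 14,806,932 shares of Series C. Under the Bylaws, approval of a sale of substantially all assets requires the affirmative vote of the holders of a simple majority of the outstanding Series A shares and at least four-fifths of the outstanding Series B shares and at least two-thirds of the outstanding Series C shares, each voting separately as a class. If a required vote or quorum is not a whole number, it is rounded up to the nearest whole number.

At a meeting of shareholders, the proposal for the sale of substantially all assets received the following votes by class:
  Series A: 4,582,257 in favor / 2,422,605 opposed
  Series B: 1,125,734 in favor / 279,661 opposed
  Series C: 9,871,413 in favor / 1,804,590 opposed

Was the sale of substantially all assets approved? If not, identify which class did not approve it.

Not approved — the Series B shares did not give the required vote.

Series A: a majority of 9160144 is 4580073; 4,580,073 required, 4,582,257 in favor — approved.
Series B: 4/5 of 1407616 = 1126092.80, rounded up to 1126093; 1,126,093 required, 1,125,734 in favor — not approved.
Series C: 2/3 of 14806932 = 9871288; 9,871,288 required, 9,871,413 in favor — approved.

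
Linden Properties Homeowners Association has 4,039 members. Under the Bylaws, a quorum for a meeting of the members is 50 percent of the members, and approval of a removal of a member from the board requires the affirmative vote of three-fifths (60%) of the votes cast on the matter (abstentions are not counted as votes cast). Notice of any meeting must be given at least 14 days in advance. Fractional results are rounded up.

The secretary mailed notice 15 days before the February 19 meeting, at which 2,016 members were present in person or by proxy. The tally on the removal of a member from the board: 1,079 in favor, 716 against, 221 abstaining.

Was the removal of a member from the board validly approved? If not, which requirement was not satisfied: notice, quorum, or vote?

Invalid — quorum requirement not satisfied.

Notice: 15 days given; 14 required. Satisfied.
Quorum: 50% of 4,039 = 2,019.50, rounded up to 2,020; 2,016 present. Not satisfied.
Vote: requires three-fifths of the votes cast (2,016 − 221 abstaining = 1,795); 3/5 of 1795 = 1077, so 1,077 needed; 1,079 in favor. Satisfied.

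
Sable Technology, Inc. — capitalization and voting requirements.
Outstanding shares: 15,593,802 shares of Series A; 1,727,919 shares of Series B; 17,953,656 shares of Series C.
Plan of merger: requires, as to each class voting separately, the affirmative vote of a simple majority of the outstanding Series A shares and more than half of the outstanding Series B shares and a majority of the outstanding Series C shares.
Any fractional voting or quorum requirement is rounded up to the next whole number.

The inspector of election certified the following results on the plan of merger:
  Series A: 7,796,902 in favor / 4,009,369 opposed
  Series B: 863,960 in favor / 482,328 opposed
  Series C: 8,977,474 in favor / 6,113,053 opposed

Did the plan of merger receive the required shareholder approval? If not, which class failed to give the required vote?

Approved — every class gave the required vote.

Series A: a majority of 15593802 is 7796902; 7,796,902 required, 7,796,902 in favor — approved.
Series B: a majority of 1727919 is 863960; 863,960 required, 863,960 in favor — approved.
Series C: a majority of 17953656 is 8976829; 8,976,829 required, 8,977,474 in favor — approved.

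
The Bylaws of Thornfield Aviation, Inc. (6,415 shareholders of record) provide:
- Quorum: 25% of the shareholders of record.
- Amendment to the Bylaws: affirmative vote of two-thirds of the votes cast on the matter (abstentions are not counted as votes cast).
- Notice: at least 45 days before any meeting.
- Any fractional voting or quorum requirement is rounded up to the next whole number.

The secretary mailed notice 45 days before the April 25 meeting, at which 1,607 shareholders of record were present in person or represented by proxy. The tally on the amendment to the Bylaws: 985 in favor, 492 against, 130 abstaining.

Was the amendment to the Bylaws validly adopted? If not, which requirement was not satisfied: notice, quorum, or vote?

Notice: 45 days given; 45 required. Satisfied.
Quorum: 25% of 6,415 = 1,603.75, rounded up to 1,604; 1,607 present. Satisfied.
Vote: requires two-thirds of the votes cast (1,607 − 130 abstaining = 1,477); 2/3 of 1477 = 984.67, rounded up to 985, so 985 needed; 985 in favor. Satisfied.

Valid — all requirements satisfied.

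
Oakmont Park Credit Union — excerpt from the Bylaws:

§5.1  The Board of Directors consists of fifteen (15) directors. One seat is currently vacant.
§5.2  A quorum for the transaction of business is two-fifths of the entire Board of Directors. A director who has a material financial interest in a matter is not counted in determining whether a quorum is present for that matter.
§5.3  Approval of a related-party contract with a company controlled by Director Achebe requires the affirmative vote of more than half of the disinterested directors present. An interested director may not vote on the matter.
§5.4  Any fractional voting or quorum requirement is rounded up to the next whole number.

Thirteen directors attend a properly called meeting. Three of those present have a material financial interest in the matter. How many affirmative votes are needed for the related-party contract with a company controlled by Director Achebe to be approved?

The related-party contract with a company controlled by Director Achebe requires a majority of the disinterested directors present (13 − 3 = 10).
A majority of 10 is 6.

6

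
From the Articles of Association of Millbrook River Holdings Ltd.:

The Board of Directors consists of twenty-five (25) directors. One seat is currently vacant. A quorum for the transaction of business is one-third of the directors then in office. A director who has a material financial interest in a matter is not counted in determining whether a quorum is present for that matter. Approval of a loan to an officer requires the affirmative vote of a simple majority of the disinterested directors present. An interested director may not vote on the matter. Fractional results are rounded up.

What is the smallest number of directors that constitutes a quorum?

1/3 of 24 = 8.

8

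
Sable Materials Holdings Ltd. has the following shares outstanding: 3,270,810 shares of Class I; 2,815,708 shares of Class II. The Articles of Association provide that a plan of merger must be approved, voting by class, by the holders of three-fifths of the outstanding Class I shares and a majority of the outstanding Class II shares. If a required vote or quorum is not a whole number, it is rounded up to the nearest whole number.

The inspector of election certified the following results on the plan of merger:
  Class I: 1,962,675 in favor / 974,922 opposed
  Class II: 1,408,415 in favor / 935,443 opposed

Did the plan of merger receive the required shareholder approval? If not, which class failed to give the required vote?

Approved — every class gave the required vote.

Class I: 3/5 of 3270810 = 1962486; 1,962,486 required, 1,962,675 in favor — approved.
Class II: a majority of 2815708 is 1407855; 1,407,855 required, 1,408,415 in favor — approved.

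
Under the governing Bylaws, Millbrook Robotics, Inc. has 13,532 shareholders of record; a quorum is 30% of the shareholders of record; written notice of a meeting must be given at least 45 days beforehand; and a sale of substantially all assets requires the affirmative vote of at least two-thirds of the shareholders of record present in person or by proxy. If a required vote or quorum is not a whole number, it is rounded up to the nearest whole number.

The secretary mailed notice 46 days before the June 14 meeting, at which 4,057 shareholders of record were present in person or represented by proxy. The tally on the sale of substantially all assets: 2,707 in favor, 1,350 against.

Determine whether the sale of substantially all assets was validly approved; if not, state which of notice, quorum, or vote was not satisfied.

Invalid — quorum requirement not satisfied.

Notice: 46 days given; 45 required. Satisfied.
Quorum: 30% of 13,532 = 4,059.60, rounded up to 4,060; 4,057 present. Not satisfied.
Vote: requires two-thirds of those present (4,057); 2/3 of 4057 = 2704.67, rounded up to 2705, so 2,705 needed; 2,707 in favor. Satisfied.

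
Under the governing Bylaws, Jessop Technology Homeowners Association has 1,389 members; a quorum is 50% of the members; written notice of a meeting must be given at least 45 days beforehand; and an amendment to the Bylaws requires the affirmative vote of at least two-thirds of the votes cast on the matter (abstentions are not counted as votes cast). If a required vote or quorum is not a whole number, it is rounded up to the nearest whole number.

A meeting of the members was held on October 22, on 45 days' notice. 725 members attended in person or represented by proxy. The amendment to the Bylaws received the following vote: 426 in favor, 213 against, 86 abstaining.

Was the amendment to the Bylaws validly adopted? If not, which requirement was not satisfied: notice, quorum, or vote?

Valid — all requirements satisfied.

Notice: 45 days given; 45 required. Satisfied.
Quorum: 50% of 1,389 = 694.50, rounded up to 695; 725 present. Satisfied.
Vote: requires two-thirds of the votes cast (725 − 86 abstaining = 639); 2/3 of 639 = 426, so 426 needed; 426 in favor. Satisfied.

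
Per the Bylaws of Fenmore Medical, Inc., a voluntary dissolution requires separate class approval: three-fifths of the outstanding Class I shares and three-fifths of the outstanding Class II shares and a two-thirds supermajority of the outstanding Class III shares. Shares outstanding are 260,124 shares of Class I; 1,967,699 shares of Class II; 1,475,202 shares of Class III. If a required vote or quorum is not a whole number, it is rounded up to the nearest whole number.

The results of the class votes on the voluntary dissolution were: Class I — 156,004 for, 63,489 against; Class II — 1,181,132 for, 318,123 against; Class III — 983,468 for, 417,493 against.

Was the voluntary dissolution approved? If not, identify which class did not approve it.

Class I: 3/5 of 260124 = 156074.40, rounded up to 156075; 156,075 required, 156,004 in favor — not approved.
Class II: 3/5 of 1967699 = 1180619.40, rounded up to 1180620; 1,180,620 required, 1,181,132 in favor — approved.
Class III: 2/3 of 1475202 = 983468; 983,468 required, 983,468 in favor — approved.

Not approved — the Class I shares did not give the required vote.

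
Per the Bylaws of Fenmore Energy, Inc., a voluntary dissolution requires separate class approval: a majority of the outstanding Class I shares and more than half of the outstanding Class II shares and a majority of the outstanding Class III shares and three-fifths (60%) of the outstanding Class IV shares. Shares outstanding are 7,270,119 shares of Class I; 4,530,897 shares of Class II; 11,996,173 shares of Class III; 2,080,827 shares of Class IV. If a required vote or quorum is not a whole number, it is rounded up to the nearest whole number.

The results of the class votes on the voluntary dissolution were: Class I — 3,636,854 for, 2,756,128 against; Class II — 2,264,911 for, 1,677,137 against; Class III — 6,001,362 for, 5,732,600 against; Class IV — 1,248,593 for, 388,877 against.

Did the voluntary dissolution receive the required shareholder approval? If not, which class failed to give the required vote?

Class I: a majority of 7270119 is 3635060; 3,635,060 required, 3,636,854 in favor — approved.
Class II: a majority of 4530897 is 2265449; 2,265,449 required, 2,264,911 in favor — not approved.
Class III: a majority of 11996173 is 5998087; 5,998,087 required, 6,001,362 in favor — approved.
Class IV: 3/5 of 2080827 = 1248496.20, rounded up to 1248497; 1,248,497 required, 1,248,593 in favor — approved.

Not approved — the Class II shares did not give the required vote.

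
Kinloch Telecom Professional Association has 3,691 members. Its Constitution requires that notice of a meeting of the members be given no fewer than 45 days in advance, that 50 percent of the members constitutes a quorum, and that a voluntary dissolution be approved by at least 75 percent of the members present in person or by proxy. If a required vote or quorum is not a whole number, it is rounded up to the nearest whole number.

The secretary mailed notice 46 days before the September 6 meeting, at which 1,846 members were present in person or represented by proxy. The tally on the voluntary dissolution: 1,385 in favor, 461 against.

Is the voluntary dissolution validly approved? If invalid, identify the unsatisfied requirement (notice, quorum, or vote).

Valid — all requirements satisfied.

Notice: 46 days given; 45 required. Satisfied.
Quorum: 50% of 3,691 = 1,845.50, rounded up to 1,846; 1,846 present. Satisfied.
Vote: requires three-fourths of those present (1,846); 3/4 of 1846 = 1384.50, rounded up to 1385, so 1,385 needed; 1,385 in favor. Satisfied.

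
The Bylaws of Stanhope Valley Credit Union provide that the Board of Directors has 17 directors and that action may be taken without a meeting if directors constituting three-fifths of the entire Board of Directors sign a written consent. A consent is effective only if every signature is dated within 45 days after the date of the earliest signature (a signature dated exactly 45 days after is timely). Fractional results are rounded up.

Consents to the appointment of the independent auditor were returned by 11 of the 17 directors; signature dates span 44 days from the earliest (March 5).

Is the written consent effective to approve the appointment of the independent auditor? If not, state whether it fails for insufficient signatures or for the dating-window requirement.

Effective — both the signature and dating-window requirements are satisfied.

Signatures required: three-fifths of 17 — 3/5 of 17 = 10.20, rounded up to 11, so 11 needed; 11 signed. Sufficient.
Dating window: the latest signature is 44 days after the earliest; the limit is 45 days. Within the window.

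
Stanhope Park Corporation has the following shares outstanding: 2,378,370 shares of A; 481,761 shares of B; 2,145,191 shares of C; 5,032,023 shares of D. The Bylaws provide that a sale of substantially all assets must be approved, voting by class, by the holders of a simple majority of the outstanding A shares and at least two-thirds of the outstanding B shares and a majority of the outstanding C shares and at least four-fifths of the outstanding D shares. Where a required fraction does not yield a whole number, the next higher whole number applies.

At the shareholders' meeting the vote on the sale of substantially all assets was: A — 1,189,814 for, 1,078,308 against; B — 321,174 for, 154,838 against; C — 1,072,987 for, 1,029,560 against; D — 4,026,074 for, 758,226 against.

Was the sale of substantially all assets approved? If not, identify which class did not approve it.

Approved — every class gave the required vote.

A: a majority of 2378370 is 1189186; 1,189,186 required, 1,189,814 in favor — approved.
B: 2/3 of 481761 = 321174; 321,174 required, 321,174 in favor — approved.
C: a majority of 2145191 is 1072596; 1,072,596 required, 1,072,987 in favor — approved.
D: 4/5 of 5032023 = 4025618.40, rounded up to 4025619; 4,025,619 required, 4,026,074 in favor — approved.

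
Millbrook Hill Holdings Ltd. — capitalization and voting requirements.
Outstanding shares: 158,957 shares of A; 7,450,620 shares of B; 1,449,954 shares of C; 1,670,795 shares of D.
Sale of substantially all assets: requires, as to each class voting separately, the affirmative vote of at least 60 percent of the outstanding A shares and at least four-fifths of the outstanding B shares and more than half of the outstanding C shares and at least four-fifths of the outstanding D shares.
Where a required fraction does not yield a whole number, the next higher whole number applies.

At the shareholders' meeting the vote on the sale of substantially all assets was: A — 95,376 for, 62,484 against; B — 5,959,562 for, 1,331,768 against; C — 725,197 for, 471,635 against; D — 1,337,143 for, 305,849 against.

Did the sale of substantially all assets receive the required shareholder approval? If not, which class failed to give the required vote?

A: 3/5 of 158957 = 95374.20, rounded up to 95375; 95,375 required, 95,376 in favor — approved.
B: 4/5 of 7450620 = 5960496; 5,960,496 required, 5,959,562 in favor — not approved.
C: a majority of 1449954 is 724978; 724,978 required, 725,197 in favor — approved.
D: 4/5 of 1670795 = 1336636; 1,336,636 required, 1,337,143 in favor — approved.

Not approved — the B shares did not give the required vote.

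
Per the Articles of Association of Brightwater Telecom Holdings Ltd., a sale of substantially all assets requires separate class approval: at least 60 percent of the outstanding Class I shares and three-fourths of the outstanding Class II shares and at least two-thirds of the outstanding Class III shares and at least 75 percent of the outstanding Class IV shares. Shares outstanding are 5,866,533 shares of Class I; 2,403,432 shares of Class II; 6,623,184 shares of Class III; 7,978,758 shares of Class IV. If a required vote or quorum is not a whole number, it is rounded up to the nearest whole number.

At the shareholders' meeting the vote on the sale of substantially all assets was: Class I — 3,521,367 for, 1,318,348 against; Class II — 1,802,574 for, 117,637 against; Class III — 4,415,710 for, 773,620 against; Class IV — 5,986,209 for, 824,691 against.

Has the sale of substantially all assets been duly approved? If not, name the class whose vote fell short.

Class I: 3/5 of 5866533 = 3519919.80, rounded up to 3519920; 3,519,920 required, 3,521,367 in favor — approved.
Class II: 3/4 of 2403432 = 1802574; 1,802,574 required, 1,802,574 in favor — approved.
Class III: 2/3 of 6623184 = 4415456; 4,415,456 required, 4,415,710 in favor — approved.
Class IV: 3/4 of 7978758 = 5984068.50, rounded up to 5984069; 5,984,069 required, 5,986,209 in favor — approved.

Approved — every class gave the required vote.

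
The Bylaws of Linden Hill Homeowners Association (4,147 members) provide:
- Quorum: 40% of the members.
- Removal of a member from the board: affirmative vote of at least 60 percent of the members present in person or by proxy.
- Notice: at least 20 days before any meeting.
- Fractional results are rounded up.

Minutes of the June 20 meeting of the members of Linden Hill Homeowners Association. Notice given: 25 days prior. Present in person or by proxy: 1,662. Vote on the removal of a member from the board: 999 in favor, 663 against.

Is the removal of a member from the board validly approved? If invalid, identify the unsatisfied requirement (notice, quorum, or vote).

Valid — all requirements satisfied.

Notice: 25 days given; 20 required. Satisfied.
Quorum: 40% of 4,147 = 1,658.80, rounded up to 1,659; 1,662 present. Satisfied.
Vote: requires three-fifths of those present (1,662); 3/5 of 1662 = 997.20, rounded up to 998, so 998 needed; 999 in favor. Satisfied.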